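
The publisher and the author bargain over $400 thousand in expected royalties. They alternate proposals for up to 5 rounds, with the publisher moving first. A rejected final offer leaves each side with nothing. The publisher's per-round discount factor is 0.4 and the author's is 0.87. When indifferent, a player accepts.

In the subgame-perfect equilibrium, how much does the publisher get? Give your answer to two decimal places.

By backward induction:
Round 5 (the publisher proposes): rejection yields 0 for the author; the publisher offers 0 and keeps 400.
Round 4 (the author proposes): the publisher can get 400 next round, worth 0.4 × 400 = 160 now, so the author offers 160, keeping 240.
Round 3 (the publisher proposes): the author can get 240 next round, worth 0.87 × 240 = 208.8 now; the publisher offers that and keeps 191.2.
Round 2 (the author proposes): the publisher can get 191.2 next round, worth 0.4 × 191.2 = 76.48 now, so the author offers 76.48, keeping 323.52.
Round 1 (the publisher proposes): the author can get 323.52 next round, worth 0.87 × 323.52 = 281.4624 now; the publisher offers that and keeps 118.5376.

118.54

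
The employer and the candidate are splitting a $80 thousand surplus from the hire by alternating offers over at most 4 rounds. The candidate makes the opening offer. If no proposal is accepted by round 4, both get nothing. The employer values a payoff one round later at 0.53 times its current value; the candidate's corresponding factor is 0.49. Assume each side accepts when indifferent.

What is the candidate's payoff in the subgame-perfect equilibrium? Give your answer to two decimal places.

Round 4 (the employer proposes): rejection yields 0 for the candidate; the employer offers 0 and keeps 80.
Round 3 (the candidate proposes): the employer can get 80 next round, worth 0.53 × 80 = 42.4 now; the candidate offers that and keeps 37.6.
Round 2 (the employer proposes): the candidate can get 37.6 next round, worth 0.49 × 37.6 = 18.424 now. The employer offers 18.424 and keeps 80 − 18.424 = 61.576.
Round 1 (the candidate proposes): the employer can get 61.576 next round, worth 0.53 × 61.576 = 32.63528 now, so the candidate offers 32.63528, keeping 47.36472.

47.36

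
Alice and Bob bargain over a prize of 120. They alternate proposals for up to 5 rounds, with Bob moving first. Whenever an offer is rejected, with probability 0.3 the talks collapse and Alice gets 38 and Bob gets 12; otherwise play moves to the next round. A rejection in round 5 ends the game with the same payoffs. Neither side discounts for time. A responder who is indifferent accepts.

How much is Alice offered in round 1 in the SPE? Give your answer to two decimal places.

Round 5 (Bob proposes): Alice gets 38 if talks fail, so Bob offers 38 and keeps 82.
Round 4 (Alice proposes): rejecting gives Bob an expected 0.7 × 82 + 0.3 × 12 = 61; Alice offers that and keeps 59.
Round 3 (Bob proposes): rejecting gives Alice an expected 0.7 × 59 + 0.3 × 38 = 52.7; Bob offers that and keeps 67.3.
Round 2 (Alice proposes): rejecting gives Bob an expected 0.7 × 67.3 + 0.3 × 12 = 50.71; Alice offers that and keeps 69.29.
Round 1 (Bob proposes): rejecting gives Alice an expected 0.7 × 69.29 + 0.3 × 38 = 59.903. Bob offers 59.903 and keeps 120 − 59.903 = 60.097.

59.90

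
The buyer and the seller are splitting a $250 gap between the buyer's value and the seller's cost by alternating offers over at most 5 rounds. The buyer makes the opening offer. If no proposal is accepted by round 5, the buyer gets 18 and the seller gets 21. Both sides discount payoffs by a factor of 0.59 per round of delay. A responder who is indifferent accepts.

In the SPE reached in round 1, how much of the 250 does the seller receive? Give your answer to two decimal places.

84.07

Solve by backward induction from round 5.
Round 5 (the buyer proposes): the seller gets 21 if talks fail, so the buyer offers 21 and keeps 229.
Round 4 (the seller proposes): the buyer can get 229 next round, worth 0.59 × 229 = 135.11 now; the seller offers that and keeps 114.89.
Round 3 (the buyer proposes): the seller can get 114.89 next round, worth 0.59 × 114.89 = 67.7851 now, so the buyer offers 67.7851, keeping 182.2149.
Round 2 (the seller proposes): the buyer can get 182.2149 next round, worth 0.59 × 182.2149 = 107.506791 now; the seller offers that and keeps 142.493209.
Round 1 (the buyer proposes): the seller can get 142.493209 next round, worth 0.59 × 142.493209 = 84.07099331 now; the buyer offers that and keeps 165.92900669.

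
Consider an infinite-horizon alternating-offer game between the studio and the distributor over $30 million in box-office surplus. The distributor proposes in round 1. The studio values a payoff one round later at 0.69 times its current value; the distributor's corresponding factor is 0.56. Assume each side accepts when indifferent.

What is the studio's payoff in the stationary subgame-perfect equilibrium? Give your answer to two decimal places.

When the distributor proposes, the studio accepts any offer worth at least 0.69 times what the studio would get by proposing next round; and vice versa.
This gives x = 30 − 0.69y and y = 30 − 0.56x, where x and y are each side's share when it proposes.
Hence (1 − 0.69·0.56)x = 30(1 − 0.69), i.e. 0.6136·x = 9.3.
x ≈ 15.1565; the studio's share is 30 − x ≈ 14.8435.

14.84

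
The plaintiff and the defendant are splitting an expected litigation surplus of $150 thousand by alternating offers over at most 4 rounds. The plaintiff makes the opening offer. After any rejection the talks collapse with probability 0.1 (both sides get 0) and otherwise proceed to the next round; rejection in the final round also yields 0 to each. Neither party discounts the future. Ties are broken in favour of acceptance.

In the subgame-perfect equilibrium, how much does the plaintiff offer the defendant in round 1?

122.85

By backward induction:
Round 4 (the defendant proposes): the plaintiff will accept anything ≥ 0, so the defendant offers 0 and keeps 150.
Round 3 (the plaintiff proposes): rejecting gives the defendant an expected 0.9 × 150 = 135; the plaintiff offers that and keeps 15.
Round 2 (the defendant proposes): rejecting gives the plaintiff an expected 0.9 × 15 = 13.5, so the defendant offers 13.5, keeping 136.5.
Round 1 (the plaintiff proposes): rejecting gives the defendant an expected 0.9 × 136.5 = 122.85; the plaintiff offers that and keeps 27.15.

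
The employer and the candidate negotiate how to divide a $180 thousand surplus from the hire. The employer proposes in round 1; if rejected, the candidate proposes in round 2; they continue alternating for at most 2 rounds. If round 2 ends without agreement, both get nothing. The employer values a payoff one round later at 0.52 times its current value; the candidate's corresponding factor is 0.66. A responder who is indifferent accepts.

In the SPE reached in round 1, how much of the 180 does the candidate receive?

118.8

Round 2 (the candidate proposes): the employer will accept anything ≥ 0, so the candidate offers 0 and keeps 180.
Round 1 (the employer proposes): the candidate can get 180 next round, worth 0.66 × 180 = 118.8 now; the employer offers that and keeps 61.2.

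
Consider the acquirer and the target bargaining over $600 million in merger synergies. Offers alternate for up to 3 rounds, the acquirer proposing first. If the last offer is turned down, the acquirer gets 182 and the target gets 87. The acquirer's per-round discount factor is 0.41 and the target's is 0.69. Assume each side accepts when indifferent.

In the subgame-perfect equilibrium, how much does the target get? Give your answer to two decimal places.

268.87

Solve by backward induction from round 3.
Round 3 (the acquirer proposes): the target gets 87 if talks fail, so the acquirer offers 87 and keeps 513.
Round 2 (the target proposes): the acquirer can get 513 next round, worth 0.41 × 513 = 210.33 now, so the target offers 210.33, keeping 389.67.
Round 1 (the acquirer proposes): the target can get 389.67 next round, worth 0.69 × 389.67 = 268.8723 now. The acquirer offers 268.8723 and keeps 600 − 268.8723 = 331.1277.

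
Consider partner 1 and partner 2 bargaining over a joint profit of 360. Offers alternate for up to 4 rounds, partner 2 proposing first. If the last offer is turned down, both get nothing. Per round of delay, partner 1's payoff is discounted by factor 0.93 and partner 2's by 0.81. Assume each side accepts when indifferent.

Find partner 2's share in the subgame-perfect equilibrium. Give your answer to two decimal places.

Work backward from the last round.
Round 4 (partner 1 proposes): partner 2 will accept anything ≥ 0, so partner 1 offers 0 and keeps 360.
Round 3 (partner 2 proposes): partner 1 can get 360 next round, worth 0.93 × 360 = 334.8 now. Partner 2 offers 334.8 and keeps 360 − 334.8 = 25.2.
Round 2 (partner 1 proposes): partner 2 can get 25.2 next round, worth 0.81 × 25.2 = 20.412 now; partner 1 offers that and keeps 339.588.
Round 1 (partner 2 proposes): partner 1 can get 339.588 next round, worth 0.93 × 339.588 = 315.81684 now; partner 2 offers that and keeps 44.18316.

44.18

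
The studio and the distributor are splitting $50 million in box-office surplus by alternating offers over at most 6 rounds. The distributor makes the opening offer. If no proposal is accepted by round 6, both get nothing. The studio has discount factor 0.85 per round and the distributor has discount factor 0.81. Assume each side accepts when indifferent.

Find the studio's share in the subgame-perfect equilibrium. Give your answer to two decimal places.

33.78

Round 6 (the studio proposes): rejection yields 0 for the distributor; the studio offers 0 and keeps 50.
Round 5 (the distributor proposes): the studio can get 50 next round, worth 0.85 × 50 = 42.5 now. The distributor offers 42.5 and keeps 50 − 42.5 = 7.5.
Round 4 (the studio proposes): the distributor can get 7.5 next round, worth 0.81 × 7.5 = 6.075 now; the studio offers that and keeps 43.925.
Round 3 (the distributor proposes): the studio can get 43.925 next round, worth 0.85 × 43.925 = 37.33625 now; the distributor offers that and keeps 12.66375.
Round 2 (the studio proposes): the distributor can get 12.66375 next round, worth 0.81 × 12.66375 = 10.2576375 now. The studio offers 10.2576375 and keeps 50 − 10.2576375 = 39.7423625.
Round 1 (the distributor proposes): the studio can get 39.7423625 next round, worth 0.85 × 39.7423625 = 33.781008125 now. The distributor offers 33.781008125 and keeps 50 − 33.781008125 = 16.218991875.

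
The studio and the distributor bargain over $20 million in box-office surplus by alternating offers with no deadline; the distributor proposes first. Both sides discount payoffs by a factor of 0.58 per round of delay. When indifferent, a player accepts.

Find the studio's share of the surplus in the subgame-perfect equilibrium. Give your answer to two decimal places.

7.34

Let x be the distributor's share when the distributor proposes and y be the studio's share when the studio proposes.
The studio accepts iff offered ≥ 0.58·y, so x = 20 − 0.58y. Symmetrically y = 20 − 0.58x.
Substituting: x = 20 − 0.58(20 − 0.58x), giving x(1 − 0.58·0.58) = 20(1 − 0.58).
So x = 20 × 0.42 / 0.6636 ≈ 12.6582, and the studio receives 20 − x ≈ 7.3418.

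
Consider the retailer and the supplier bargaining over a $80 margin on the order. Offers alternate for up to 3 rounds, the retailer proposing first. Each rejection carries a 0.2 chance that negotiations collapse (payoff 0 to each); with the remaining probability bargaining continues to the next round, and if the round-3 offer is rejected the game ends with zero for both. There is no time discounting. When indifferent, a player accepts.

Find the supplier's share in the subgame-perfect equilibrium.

Round 3 (the retailer proposes): rejection yields 0 for the supplier; the retailer offers 0 and keeps 80.
Round 2 (the supplier proposes): rejecting gives the retailer an expected 0.8 × 80 = 64; the supplier offers that and keeps 16.
Round 1 (the retailer proposes): rejecting gives the supplier an expected 0.8 × 16 = 12.8, so the retailer offers 12.8, keeping 67.2.

12.8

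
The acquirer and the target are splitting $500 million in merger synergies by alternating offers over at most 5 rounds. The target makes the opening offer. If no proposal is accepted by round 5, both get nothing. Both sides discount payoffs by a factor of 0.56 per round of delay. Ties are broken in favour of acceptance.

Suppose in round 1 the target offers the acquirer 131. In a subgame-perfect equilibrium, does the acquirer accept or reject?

Reject

Round 5 (the target proposes): the acquirer will accept anything ≥ 0, so the target offers 0 and keeps 500.
Round 4 (the acquirer proposes): the target can get 500 next round, worth 0.56 × 500 = 280 now. The acquirer offers 280 and keeps 500 − 280 = 220.
Round 3 (the target proposes): the acquirer can get 220 next round, worth 0.56 × 220 = 123.2 now. The target offers 123.2 and keeps 500 − 123.2 = 376.8.
Round 2 (the acquirer proposes): the target can get 376.8 next round, worth 0.56 × 376.8 = 211.008 now. The acquirer offers 211.008 and keeps 500 − 211.008 = 288.992.
So by rejecting in round 1, the acquirer gets 288.992 next round, worth 0.56 × 288.992 = 161.83552 now.
Offer 131 < 161.83552, so the acquirer rejects.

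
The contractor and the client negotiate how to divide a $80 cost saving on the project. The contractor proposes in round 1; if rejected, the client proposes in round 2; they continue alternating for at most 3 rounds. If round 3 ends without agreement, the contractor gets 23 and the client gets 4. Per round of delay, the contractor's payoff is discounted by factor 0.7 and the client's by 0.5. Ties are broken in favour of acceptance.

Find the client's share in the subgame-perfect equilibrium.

13.4

Round 3 (the contractor proposes): the client gets 4 if talks fail, so the contractor offers 4 and keeps 76.
Round 2 (the client proposes): the contractor can get 76 next round, worth 0.7 × 76 = 53.2 now, so the client offers 53.2, keeping 26.8.
Round 1 (the contractor proposes): the client can get 26.8 next round, worth 0.5 × 26.8 = 13.4 now. The contractor offers 13.4 and keeps 80 − 13.4 = 66.6.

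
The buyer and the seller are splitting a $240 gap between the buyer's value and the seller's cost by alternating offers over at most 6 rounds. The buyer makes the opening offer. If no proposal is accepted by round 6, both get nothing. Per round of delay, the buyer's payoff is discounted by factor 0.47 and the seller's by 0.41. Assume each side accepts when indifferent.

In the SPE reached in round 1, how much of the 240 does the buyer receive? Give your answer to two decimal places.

Round 6 (the seller proposes): rejection yields 0 for the buyer; the seller offers 0 and keeps 240.
Round 5 (the buyer proposes): the seller can get 240 next round, worth 0.41 × 240 = 98.4 now; the buyer offers that and keeps 141.6.
Round 4 (the seller proposes): the buyer can get 141.6 next round, worth 0.47 × 141.6 = 66.552 now. The seller offers 66.552 and keeps 240 − 66.552 = 173.448.
Round 3 (the buyer proposes): the seller can get 173.448 next round, worth 0.41 × 173.448 = 71.11368 now. The buyer offers 71.11368 and keeps 240 − 71.11368 = 168.88632.
Round 2 (the seller proposes): the buyer can get 168.88632 next round, worth 0.47 × 168.88632 = 79.3765704 now, so the seller offers 79.3765704, keeping 160.6234296.
Round 1 (the buyer proposes): the seller can get 160.6234296 next round, worth 0.41 × 160.6234296 = 65.855606136 now; the buyer offers that and keeps 174.144393864.

174.14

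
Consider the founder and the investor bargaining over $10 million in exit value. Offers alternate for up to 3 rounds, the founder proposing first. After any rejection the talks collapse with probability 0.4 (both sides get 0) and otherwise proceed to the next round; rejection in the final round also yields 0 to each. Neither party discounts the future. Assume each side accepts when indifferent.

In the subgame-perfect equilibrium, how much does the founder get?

Round 3 (the founder proposes): the investor will accept anything ≥ 0, so the founder offers 0 and keeps 10.
Round 2 (the investor proposes): rejecting gives the founder an expected 0.6 × 10 = 6. The investor offers 6 and keeps 10 − 6 = 4.
Round 1 (the founder proposes): rejecting gives the investor an expected 0.6 × 4 = 2.4. The founder offers 2.4 and keeps 10 − 2.4 = 7.6.

7.6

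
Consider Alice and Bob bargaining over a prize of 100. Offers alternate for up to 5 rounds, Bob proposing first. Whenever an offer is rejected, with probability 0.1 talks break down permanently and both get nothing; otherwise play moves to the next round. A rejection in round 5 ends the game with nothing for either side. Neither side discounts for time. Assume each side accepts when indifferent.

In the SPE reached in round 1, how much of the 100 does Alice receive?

Round 5 (Bob proposes): Alice will accept anything ≥ 0, so Bob offers 0 and keeps 100.
Round 4 (Alice proposes): rejecting gives Bob an expected 0.9 × 100 = 90. Alice offers 90 and keeps 100 − 90 = 10.
Round 3 (Bob proposes): rejecting gives Alice an expected 0.9 × 10 = 9. Bob offers 9 and keeps 100 − 9 = 91.
Round 2 (Alice proposes): rejecting gives Bob an expected 0.9 × 91 = 81.9, so Alice offers 81.9, keeping 18.1.
Round 1 (Bob proposes): rejecting gives Alice an expected 0.9 × 18.1 = 16.29; Bob offers that and keeps 83.71.

16.29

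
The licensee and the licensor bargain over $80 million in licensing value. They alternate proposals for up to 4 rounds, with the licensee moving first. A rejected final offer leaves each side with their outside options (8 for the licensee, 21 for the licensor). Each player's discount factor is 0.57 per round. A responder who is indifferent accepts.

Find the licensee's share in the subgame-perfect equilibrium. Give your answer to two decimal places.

Round 4 (the licensor proposes): the licensee gets 8 if talks fail, so the licensor offers 8 and keeps 72.
Round 3 (the licensee proposes): the licensor can get 72 next round, worth 0.57 × 72 = 41.04 now, so the licensee offers 41.04, keeping 38.96.
Round 2 (the licensor proposes): the licensee can get 38.96 next round, worth 0.57 × 38.96 = 22.2072 now; the licensor offers that and keeps 57.7928.
Round 1 (the licensee proposes): the licensor can get 57.7928 next round, worth 0.57 × 57.7928 = 32.941896 now, so the licensee offers 32.941896, keeping 47.058104.

47.06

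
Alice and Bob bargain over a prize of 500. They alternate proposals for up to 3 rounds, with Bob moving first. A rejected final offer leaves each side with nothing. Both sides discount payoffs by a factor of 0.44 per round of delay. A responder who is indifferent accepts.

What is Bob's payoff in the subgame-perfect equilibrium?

376.8

By backward induction:
Round 3 (Bob proposes): Alice will accept anything ≥ 0, so Bob offers 0 and keeps 500.
Round 2 (Alice proposes): Bob can get 500 next round, worth 0.44 × 500 = 220 now; Alice offers that and keeps 280.
Round 1 (Bob proposes): Alice can get 280 next round, worth 0.44 × 280 = 123.2 now; Bob offers that and keeps 376.8.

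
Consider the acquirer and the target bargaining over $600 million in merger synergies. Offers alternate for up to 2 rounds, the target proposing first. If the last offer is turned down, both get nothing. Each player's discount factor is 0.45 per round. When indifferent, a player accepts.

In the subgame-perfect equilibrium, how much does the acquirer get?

270

Round 2 (the acquirer proposes): rejection yields 0 for the target; the acquirer offers 0 and keeps 600.
Round 1 (the target proposes): the acquirer can get 600 next round, worth 0.45 × 600 = 270 now. The target offers 270 and keeps 600 − 270 = 330.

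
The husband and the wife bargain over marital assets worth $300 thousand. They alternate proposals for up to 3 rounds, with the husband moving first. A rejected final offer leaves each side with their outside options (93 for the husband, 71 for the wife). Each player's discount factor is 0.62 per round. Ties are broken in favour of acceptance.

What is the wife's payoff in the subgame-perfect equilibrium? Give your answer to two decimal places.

97.97

Round 3 (the husband proposes): the wife gets 71 if talks fail, so the husband offers 71 and keeps 229.
Round 2 (the wife proposes): the husband can get 229 next round, worth 0.62 × 229 = 141.98 now, so the wife offers 141.98, keeping 158.02.
Round 1 (the husband proposes): the wife can get 158.02 next round, worth 0.62 × 158.02 = 97.9724 now. The husband offers 97.9724 and keeps 300 − 97.9724 = 202.0276.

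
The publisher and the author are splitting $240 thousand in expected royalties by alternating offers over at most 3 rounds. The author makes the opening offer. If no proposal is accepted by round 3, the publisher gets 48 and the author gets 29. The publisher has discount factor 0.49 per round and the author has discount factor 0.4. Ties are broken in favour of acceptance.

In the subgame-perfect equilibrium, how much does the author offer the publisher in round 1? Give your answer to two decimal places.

By backward induction:
Round 3 (the author proposes): the publisher gets 48 if talks fail, so the author offers 48 and keeps 192.
Round 2 (the publisher proposes): the author can get 192 next round, worth 0.4 × 192 = 76.8 now; the publisher offers that and keeps 163.2.
Round 1 (the author proposes): the publisher can get 163.2 next round, worth 0.49 × 163.2 = 79.968 now; the author offers that and keeps 160.032.

79.97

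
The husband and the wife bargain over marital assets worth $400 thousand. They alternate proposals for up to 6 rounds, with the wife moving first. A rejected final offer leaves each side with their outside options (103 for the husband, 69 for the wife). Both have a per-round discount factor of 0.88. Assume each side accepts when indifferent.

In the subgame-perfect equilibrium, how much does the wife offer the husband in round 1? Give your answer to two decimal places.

249.63

Solve by backward induction from round 6.
Round 6 (the husband proposes): the wife gets 69 if talks fail, so the husband offers 69 and keeps 331.
Round 5 (the wife proposes): the husband can get 331 next round, worth 0.88 × 331 = 291.28 now; the wife offers that and keeps 108.72.
Round 4 (the husband proposes): the wife can get 108.72 next round, worth 0.88 × 108.72 = 95.6736 now. The husband offers 95.6736 and keeps 400 − 95.6736 = 304.3264.
Round 3 (the wife proposes): the husband can get 304.3264 next round, worth 0.88 × 304.3264 = 267.807232 now; the wife offers that and keeps 132.192768.
Round 2 (the husband proposes): the wife can get 132.192768 next round, worth 0.88 × 132.192768 = 116.32963584 now, so the husband offers 116.32963584, keeping 283.67036416.
Round 1 (the wife proposes): the husband can get 283.67036416 next round, worth 0.88 × 283.67036416 = 249.6299204608 now. The wife offers 249.6299204608 and keeps 400 − 249.6299204608 = 150.3700795392.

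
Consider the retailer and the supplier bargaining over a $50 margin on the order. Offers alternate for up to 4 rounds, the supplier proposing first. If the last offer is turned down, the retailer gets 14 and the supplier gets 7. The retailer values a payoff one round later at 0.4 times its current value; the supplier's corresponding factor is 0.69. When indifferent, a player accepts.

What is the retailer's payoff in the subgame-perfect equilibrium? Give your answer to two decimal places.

10.95

Round 4 (the retailer proposes): the supplier gets 7 if talks fail, so the retailer offers 7 and keeps 43.
Round 3 (the supplier proposes): the retailer can get 43 next round, worth 0.4 × 43 = 17.2 now; the supplier offers that and keeps 32.8.
Round 2 (the retailer proposes): the supplier can get 32.8 next round, worth 0.69 × 32.8 = 22.632 now. The retailer offers 22.632 and keeps 50 − 22.632 = 27.368.
Round 1 (the supplier proposes): the retailer can get 27.368 next round, worth 0.4 × 27.368 = 10.9472 now, so the supplier offers 10.9472, keeping 39.0528.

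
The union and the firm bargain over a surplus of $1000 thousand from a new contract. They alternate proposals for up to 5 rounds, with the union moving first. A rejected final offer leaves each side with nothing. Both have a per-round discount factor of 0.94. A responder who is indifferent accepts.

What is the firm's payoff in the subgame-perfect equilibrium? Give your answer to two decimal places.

106.24

Round 5 (the union proposes): the firm will accept anything ≥ 0, so the union offers 0 and keeps 1000.
Round 4 (the firm proposes): the union can get 1000 next round, worth 0.94 × 1000 = 940 now; the firm offers that and keeps 60.
Round 3 (the union proposes): the firm can get 60 next round, worth 0.94 × 60 = 56.4 now; the union offers that and keeps 943.6.
Round 2 (the firm proposes): the union can get 943.6 next round, worth 0.94 × 943.6 = 886.984 now, so the firm offers 886.984, keeping 113.016.
Round 1 (the union proposes): the firm can get 113.016 next round, worth 0.94 × 113.016 = 106.23504 now; the union offers that and keeps 893.76496.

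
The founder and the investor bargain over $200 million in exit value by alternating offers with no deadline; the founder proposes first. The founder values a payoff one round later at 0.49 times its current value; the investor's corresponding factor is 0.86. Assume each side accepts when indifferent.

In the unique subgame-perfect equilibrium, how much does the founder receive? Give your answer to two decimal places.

48.39

Let x be the founder's share when the founder proposes and y be the investor's share when the investor proposes.
The investor accepts iff offered ≥ 0.86·y, so x = 200 − 0.86y. Symmetrically y = 200 − 0.49x.
Substituting: x = 200 − 0.86(200 − 0.49x), giving x(1 − 0.49·0.86) = 200(1 − 0.86).
So x = 200 × 0.14 / 0.5786 ≈ 48.3927, and the investor receives 200 − x ≈ 151.6073.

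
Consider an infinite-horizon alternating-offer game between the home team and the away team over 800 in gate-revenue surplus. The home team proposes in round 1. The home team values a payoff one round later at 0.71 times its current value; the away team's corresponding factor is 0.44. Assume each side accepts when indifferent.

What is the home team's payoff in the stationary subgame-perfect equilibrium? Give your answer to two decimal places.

651.54

In a stationary SPE each proposer offers the other exactly their discounted continuation value.
If the home team keeps x when proposing and the away team keeps y when proposing, then x = 800 − 0.44y and y = 800 − 0.71x.
Solving: x = 800(1 − 0.44) / (1 − 0.71·0.44) = 448 / 0.6876 ≈ 651.5416.
The away team gets 800 − 651.5416 ≈ 148.4584.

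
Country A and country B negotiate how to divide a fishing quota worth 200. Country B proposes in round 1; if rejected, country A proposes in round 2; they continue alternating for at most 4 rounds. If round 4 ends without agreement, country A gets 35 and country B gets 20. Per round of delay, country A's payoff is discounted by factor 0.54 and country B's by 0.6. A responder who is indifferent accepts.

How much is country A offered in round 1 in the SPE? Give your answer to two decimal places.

74.69

Work backward from the last round.
Round 4 (country A proposes): country B gets 20 if talks fail, so country A offers 20 and keeps 180.
Round 3 (country B proposes): country A can get 180 next round, worth 0.54 × 180 = 97.2 now, so country B offers 97.2, keeping 102.8.
Round 2 (country A proposes): country B can get 102.8 next round, worth 0.6 × 102.8 = 61.68 now, so country A offers 61.68, keeping 138.32.
Round 1 (country B proposes): country A can get 138.32 next round, worth 0.54 × 138.32 = 74.6928 now; country B offers that and keeps 125.3072.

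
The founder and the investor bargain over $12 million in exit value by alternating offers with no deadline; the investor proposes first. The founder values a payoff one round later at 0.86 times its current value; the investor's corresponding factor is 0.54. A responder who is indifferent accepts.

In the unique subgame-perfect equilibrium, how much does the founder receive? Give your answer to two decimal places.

When the investor proposes, the founder accepts any offer worth at least 0.86 times what the founder would get by proposing next round; and vice versa.
This gives x = 12 − 0.86y and y = 12 − 0.54x, where x and y are each side's share when it proposes.
Hence (1 − 0.86·0.54)x = 12(1 − 0.86), i.e. 0.5356·x = 1.68.
x ≈ 3.1367; the founder's share is 12 − x ≈ 8.8633.

8.86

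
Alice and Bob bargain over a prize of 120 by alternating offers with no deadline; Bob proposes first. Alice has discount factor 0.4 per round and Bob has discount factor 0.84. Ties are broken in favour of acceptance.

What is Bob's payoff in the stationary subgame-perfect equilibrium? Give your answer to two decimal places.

108.43

When Bob proposes, Alice accepts any offer worth at least 0.4 times what Alice would get by proposing next round; and vice versa.
This gives x = 120 − 0.4y and y = 120 − 0.84x, where x and y are each side's share when it proposes.
Hence (1 − 0.4·0.84)x = 120(1 − 0.4), i.e. 0.664·x = 72.
x ≈ 108.4337; Alice's share is 120 − x ≈ 11.5663.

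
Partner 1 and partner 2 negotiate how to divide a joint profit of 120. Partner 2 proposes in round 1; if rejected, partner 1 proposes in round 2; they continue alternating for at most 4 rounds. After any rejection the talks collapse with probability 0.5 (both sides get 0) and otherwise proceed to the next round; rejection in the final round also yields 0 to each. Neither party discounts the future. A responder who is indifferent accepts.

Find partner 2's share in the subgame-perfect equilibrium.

By backward induction:
Round 4 (partner 1 proposes): partner 2 will accept anything ≥ 0, so partner 1 offers 0 and keeps 120.
Round 3 (partner 2 proposes): rejecting gives partner 1 an expected 0.5 × 120 = 60, so partner 2 offers 60, keeping 60.
Round 2 (partner 1 proposes): rejecting gives partner 2 an expected 0.5 × 60 = 30; partner 1 offers that and keeps 90.
Round 1 (partner 2 proposes): rejecting gives partner 1 an expected 0.5 × 90 = 45, so partner 2 offers 45, keeping 75.

75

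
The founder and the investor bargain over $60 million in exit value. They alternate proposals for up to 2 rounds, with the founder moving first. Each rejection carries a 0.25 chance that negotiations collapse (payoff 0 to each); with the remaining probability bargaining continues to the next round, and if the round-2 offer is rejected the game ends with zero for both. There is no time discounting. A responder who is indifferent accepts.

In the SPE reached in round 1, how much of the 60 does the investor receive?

By backward induction:
Round 2 (the investor proposes): the founder will accept anything ≥ 0, so the investor offers 0 and keeps 60.
Round 1 (the founder proposes): rejecting gives the investor an expected 0.75 × 60 = 45, so the founder offers 45, keeping 15.

45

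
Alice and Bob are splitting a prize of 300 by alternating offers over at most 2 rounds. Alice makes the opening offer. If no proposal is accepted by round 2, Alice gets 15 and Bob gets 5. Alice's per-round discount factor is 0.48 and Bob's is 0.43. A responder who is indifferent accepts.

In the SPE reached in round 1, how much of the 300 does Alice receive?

Round 2 (Bob proposes): Alice gets 15 if talks fail, so Bob offers 15 and keeps 285.
Round 1 (Alice proposes): Bob can get 285 next round, worth 0.43 × 285 = 122.55 now, so Alice offers 122.55, keeping 177.45.

177.45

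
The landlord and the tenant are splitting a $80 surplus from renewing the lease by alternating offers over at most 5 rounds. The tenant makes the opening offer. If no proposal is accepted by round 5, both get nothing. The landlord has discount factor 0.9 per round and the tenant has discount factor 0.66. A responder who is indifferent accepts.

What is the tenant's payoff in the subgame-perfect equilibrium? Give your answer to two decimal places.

40.98

Round 5 (the tenant proposes): rejection yields 0 for the landlord; the tenant offers 0 and keeps 80.
Round 4 (the landlord proposes): the tenant can get 80 next round, worth 0.66 × 80 = 52.8 now, so the landlord offers 52.8, keeping 27.2.
Round 3 (the tenant proposes): the landlord can get 27.2 next round, worth 0.9 × 27.2 = 24.48 now, so the tenant offers 24.48, keeping 55.52.
Round 2 (the landlord proposes): the tenant can get 55.52 next round, worth 0.66 × 55.52 = 36.6432 now. The landlord offers 36.6432 and keeps 80 − 36.6432 = 43.3568.
Round 1 (the tenant proposes): the landlord can get 43.3568 next round, worth 0.9 × 43.3568 = 39.02112 now, so the tenant offers 39.02112, keeping 40.97888.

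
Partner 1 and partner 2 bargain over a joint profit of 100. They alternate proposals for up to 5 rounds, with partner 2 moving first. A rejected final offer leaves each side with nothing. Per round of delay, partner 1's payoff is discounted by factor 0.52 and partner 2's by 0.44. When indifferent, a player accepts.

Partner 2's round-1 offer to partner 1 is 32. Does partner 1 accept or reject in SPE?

Reject

Work out partner 1's continuation value if the offer is rejected.
Round 5 (partner 2 proposes): rejection yields 0 for partner 1; partner 2 offers 0 and keeps 100.
Round 4 (partner 1 proposes): partner 2 can get 100 next round, worth 0.44 × 100 = 44 now. Partner 1 offers 44 and keeps 100 − 44 = 56.
Round 3 (partner 2 proposes): partner 1 can get 56 next round, worth 0.52 × 56 = 29.12 now. Partner 2 offers 29.12 and keeps 100 − 29.12 = 70.88.
Round 2 (partner 1 proposes): partner 2 can get 70.88 next round, worth 0.44 × 70.88 = 31.1872 now. Partner 1 offers 31.1872 and keeps 100 − 31.1872 = 68.8128.
So by rejecting in round 1, partner 1 gets 68.8128 next round, worth 0.52 × 68.8128 = 35.782656 now.
Offer 32 < 35.782656, so partner 1 rejects.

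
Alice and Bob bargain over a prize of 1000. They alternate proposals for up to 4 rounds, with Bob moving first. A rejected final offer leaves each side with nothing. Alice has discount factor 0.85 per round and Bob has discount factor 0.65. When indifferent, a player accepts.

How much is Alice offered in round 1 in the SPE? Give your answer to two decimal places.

Round 4 (Alice proposes): Bob will accept anything ≥ 0, so Alice offers 0 and keeps 1000.
Round 3 (Bob proposes): Alice can get 1000 next round, worth 0.85 × 1000 = 850 now; Bob offers that and keeps 150.
Round 2 (Alice proposes): Bob can get 150 next round, worth 0.65 × 150 = 97.5 now; Alice offers that and keeps 902.5.
Round 1 (Bob proposes): Alice can get 902.5 next round, worth 0.85 × 902.5 = 767.125 now. Bob offers 767.125 and keeps 1000 − 767.125 = 232.875.

767.13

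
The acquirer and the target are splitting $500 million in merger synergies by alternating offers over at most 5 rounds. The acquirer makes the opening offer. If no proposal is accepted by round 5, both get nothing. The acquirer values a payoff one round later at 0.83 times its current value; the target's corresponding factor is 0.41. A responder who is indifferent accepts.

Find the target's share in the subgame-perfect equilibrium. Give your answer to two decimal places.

Round 5 (the acquirer proposes): the target will accept anything ≥ 0, so the acquirer offers 0 and keeps 500.
Round 4 (the target proposes): the acquirer can get 500 next round, worth 0.83 × 500 = 415 now. The target offers 415 and keeps 500 − 415 = 85.
Round 3 (the acquirer proposes): the target can get 85 next round, worth 0.41 × 85 = 34.85 now; the acquirer offers that and keeps 465.15.
Round 2 (the target proposes): the acquirer can get 465.15 next round, worth 0.83 × 465.15 = 386.0745 now. The target offers 386.0745 and keeps 500 − 386.0745 = 113.9255.
Round 1 (the acquirer proposes): the target can get 113.9255 next round, worth 0.41 × 113.9255 = 46.709455 now, so the acquirer offers 46.709455, keeping 453.290545.

46.71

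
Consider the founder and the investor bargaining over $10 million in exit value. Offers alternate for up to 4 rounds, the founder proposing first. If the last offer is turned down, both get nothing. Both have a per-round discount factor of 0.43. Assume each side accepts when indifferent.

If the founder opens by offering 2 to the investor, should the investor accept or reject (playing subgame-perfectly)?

Round 4 (the investor proposes): the founder will accept anything ≥ 0, so the investor offers 0 and keeps 10.
Round 3 (the founder proposes): the investor can get 10 next round, worth 0.43 × 10 = 4.3 now; the founder offers that and keeps 5.7.
Round 2 (the investor proposes): the founder can get 5.7 next round, worth 0.43 × 5.7 = 2.451 now. The investor offers 2.451 and keeps 10 − 2.451 = 7.549.
So by rejecting in round 1, the investor gets 7.549 next round, worth 0.43 × 7.549 = 3.24607 now.
Offer 2 < 3.24607, so the investor rejects.

Reject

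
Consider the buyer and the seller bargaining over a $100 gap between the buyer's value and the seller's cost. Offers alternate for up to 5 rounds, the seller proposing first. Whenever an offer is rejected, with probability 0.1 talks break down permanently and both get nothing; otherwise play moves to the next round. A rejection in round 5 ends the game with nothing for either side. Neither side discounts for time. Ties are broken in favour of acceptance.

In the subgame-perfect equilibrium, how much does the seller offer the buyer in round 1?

16.29

Round 5 (the seller proposes): the buyer will accept anything ≥ 0, so the seller offers 0 and keeps 100.
Round 4 (the buyer proposes): rejecting gives the seller an expected 0.9 × 100 = 90. The buyer offers 90 and keeps 100 − 90 = 10.
Round 3 (the seller proposes): rejecting gives the buyer an expected 0.9 × 10 = 9, so the seller offers 9, keeping 91.
Round 2 (the buyer proposes): rejecting gives the seller an expected 0.9 × 91 = 81.9, so the buyer offers 81.9, keeping 18.1.
Round 1 (the seller proposes): rejecting gives the buyer an expected 0.9 × 18.1 = 16.29; the seller offers that and keeps 83.71.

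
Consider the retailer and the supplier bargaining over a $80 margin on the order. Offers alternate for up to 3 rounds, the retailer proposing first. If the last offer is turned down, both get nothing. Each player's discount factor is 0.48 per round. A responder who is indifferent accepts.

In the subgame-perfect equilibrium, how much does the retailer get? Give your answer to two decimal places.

Round 3 (the retailer proposes): rejection yields 0 for the supplier; the retailer offers 0 and keeps 80.
Round 2 (the supplier proposes): the retailer can get 80 next round, worth 0.48 × 80 = 38.4 now, so the supplier offers 38.4, keeping 41.6.
Round 1 (the retailer proposes): the supplier can get 41.6 next round, worth 0.48 × 41.6 = 19.968 now. The retailer offers 19.968 and keeps 80 − 19.968 = 60.032.

60.03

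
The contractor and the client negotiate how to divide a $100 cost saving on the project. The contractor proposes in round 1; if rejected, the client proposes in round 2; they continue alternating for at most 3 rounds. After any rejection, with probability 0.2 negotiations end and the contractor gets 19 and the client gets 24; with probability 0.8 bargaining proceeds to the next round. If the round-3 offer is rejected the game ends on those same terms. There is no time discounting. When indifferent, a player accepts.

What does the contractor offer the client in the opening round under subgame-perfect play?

33.12

Round 3 (the contractor proposes): the client gets 24 if talks fail, so the contractor offers 24 and keeps 76.
Round 2 (the client proposes): rejecting gives the contractor an expected 0.8 × 76 + 0.2 × 19 = 64.6, so the client offers 64.6, keeping 35.4.
Round 1 (the contractor proposes): rejecting gives the client an expected 0.8 × 35.4 + 0.2 × 24 = 33.12. The contractor offers 33.12 and keeps 100 − 33.12 = 66.88.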